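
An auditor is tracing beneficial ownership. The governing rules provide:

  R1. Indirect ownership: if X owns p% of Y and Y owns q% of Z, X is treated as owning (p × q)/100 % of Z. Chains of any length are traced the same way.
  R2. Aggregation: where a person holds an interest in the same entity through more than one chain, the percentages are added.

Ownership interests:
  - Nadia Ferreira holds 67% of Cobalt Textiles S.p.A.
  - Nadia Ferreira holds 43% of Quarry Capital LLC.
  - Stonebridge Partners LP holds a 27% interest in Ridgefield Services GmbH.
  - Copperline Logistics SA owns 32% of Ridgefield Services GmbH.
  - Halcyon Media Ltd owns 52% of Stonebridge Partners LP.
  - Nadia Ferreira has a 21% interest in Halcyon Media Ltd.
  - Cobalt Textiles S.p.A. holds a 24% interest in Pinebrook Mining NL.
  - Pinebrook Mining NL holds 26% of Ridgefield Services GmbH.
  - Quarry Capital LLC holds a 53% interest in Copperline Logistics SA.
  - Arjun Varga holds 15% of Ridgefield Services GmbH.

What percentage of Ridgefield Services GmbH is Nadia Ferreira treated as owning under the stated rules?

Chain via Cobalt Textiles S.p.A. → Pinebrook Mining NL (R1): 67% × 24% × 26% = 4.1808% of Ridgefield Services GmbH.
Chain via Quarry Capital LLC → Copperline Logistics SA (R1): 43% × 53% × 32% = 7.2928% of Ridgefield Services GmbH.
Chain via Halcyon Media Ltd → Stonebridge Partners LP (R1): 21% × 52% × 27% = 2.9484% of Ridgefield Services GmbH.
Aggregating (R2): 4.1808% + 7.2928% + 2.9484% = 14.422%.

14.422%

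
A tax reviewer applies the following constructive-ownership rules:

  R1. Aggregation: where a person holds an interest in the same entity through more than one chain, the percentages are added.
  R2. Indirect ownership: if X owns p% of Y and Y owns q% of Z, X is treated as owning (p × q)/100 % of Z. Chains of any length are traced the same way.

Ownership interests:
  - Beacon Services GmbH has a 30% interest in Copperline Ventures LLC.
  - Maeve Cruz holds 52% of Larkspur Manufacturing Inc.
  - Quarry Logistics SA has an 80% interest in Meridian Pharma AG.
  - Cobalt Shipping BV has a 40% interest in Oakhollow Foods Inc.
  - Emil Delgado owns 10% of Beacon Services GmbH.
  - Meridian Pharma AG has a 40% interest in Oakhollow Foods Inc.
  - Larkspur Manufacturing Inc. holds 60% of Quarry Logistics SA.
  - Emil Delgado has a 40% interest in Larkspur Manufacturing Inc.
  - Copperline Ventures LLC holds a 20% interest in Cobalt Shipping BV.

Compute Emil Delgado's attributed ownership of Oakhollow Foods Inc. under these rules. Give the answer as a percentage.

Chain via Beacon Services GmbH → Copperline Ventures LLC → Cobalt Shipping BV (R2): 10% × 30% × 20% × 40% = 0.24% of Oakhollow Foods Inc.
Chain via Larkspur Manufacturing Inc. → Quarry Logistics SA → Meridian Pharma AG (R2): 40% × 60% × 80% × 40% = 7.68% of Oakhollow Foods Inc.
Aggregating (R1): 0.24% + 7.68% = 7.92%.

7.92%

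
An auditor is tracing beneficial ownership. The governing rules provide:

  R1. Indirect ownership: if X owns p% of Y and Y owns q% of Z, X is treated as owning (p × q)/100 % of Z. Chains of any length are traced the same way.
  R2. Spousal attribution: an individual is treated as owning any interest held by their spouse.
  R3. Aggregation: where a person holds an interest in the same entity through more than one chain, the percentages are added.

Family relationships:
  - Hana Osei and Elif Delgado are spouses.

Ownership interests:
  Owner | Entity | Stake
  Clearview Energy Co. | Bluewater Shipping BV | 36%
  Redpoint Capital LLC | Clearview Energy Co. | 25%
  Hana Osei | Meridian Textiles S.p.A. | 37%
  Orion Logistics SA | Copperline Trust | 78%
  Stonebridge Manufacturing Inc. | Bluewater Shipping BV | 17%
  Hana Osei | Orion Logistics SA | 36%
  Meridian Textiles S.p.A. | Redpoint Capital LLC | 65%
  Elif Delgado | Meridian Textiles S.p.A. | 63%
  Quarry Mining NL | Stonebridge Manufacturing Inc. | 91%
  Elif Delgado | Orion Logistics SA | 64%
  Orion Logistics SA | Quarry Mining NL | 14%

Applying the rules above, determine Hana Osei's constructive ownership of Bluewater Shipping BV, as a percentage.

By spousal attribution (R2), Hana Osei is treated as also owning Elif Delgado's interest in Orion Logistics SA, giving 36% + 64% = 100%.
By spousal attribution (R2), Hana Osei is treated as also owning Elif Delgado's interest in Meridian Textiles S.p.A, giving 37% + 63% = 100%.
Chain via Orion Logistics SA → Quarry Mining NL → Stonebridge Manufacturing Inc. (R1): 100% × 14% × 91% × 17% = 2.1658% of Bluewater Shipping BV.
Chain via Meridian Textiles S.p.A. → Redpoint Capital LLC → Clearview Energy Co. (R1): 100% × 65% × 25% × 36% = 5.85% of Bluewater Shipping BV.
Aggregating (R3): 2.1658% + 5.85% = 8.0158%.

8.0158%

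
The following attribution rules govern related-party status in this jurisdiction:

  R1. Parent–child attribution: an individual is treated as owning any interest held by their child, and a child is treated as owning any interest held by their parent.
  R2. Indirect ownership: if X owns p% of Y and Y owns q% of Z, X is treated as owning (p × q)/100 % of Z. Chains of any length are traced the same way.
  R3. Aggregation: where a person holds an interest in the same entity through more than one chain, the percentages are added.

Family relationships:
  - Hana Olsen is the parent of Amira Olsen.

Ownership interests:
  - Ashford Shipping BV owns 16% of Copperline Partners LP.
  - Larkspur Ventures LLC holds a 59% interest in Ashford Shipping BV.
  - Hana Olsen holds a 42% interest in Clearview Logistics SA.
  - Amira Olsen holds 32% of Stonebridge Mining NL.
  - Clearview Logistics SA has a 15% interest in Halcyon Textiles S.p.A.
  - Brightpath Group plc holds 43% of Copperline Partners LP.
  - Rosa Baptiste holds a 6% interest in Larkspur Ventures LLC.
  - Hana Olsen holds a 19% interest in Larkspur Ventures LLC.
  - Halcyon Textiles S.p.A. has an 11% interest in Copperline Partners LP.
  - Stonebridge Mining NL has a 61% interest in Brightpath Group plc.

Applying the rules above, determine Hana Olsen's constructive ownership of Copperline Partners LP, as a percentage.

By parent–child attribution (R1), Hana Olsen is treated as owning Amira Olsen's 32% interest in Stonebridge Mining NL.
Chain via Clearview Logistics SA → Halcyon Textiles S.p.A. (R2): 42% × 15% × 11% = 0.693% of Copperline Partners LP.
Chain via Larkspur Ventures LLC → Ashford Shipping BV (R2): 19% × 59% × 16% = 1.7936% of Copperline Partners LP.
Chain via Stonebridge Mining NL → Brightpath Group plc (R2): 32% × 61% × 43% = 8.3936% of Copperline Partners LP.
Aggregating (R3): 0.693% + 1.7936% + 8.3936% = 10.8802%.

10.8802%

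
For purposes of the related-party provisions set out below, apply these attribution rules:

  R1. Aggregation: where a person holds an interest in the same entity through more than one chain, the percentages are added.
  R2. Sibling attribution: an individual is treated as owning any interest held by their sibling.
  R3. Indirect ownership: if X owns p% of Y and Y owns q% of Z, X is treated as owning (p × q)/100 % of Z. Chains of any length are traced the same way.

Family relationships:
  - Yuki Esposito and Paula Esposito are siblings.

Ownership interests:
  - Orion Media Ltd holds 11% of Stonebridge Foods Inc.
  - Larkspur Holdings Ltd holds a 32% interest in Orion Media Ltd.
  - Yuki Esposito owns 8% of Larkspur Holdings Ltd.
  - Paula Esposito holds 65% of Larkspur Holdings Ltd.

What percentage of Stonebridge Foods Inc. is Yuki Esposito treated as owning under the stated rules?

2.5696%

By sibling attribution (R2), Yuki Esposito is treated as also owning Paula Esposito's interest in Larkspur Holdings Ltd, giving 8% + 65% = 73%.
Chain via Larkspur Holdings Ltd → Orion Media Ltd (R3): 73% × 32% × 11% = 2.5696% of Stonebridge Foods Inc.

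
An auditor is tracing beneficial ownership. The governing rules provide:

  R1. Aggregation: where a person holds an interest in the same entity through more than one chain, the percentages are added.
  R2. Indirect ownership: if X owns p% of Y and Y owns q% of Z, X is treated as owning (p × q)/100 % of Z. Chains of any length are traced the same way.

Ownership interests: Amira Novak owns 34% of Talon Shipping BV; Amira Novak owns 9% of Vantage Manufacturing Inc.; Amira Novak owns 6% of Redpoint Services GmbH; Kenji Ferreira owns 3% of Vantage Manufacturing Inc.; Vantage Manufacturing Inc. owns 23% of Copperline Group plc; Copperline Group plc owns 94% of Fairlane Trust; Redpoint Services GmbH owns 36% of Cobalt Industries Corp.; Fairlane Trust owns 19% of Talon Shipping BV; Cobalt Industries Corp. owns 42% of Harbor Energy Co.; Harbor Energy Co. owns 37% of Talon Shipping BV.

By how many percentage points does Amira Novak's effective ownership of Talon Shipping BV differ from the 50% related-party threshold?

Chain via Redpoint Services GmbH → Cobalt Industries Corp. → Harbor Energy Co. (R2): 6% × 36% × 42% × 37% = 0.335664% of Talon Shipping BV.
Chain via Vantage Manufacturing Inc. → Copperline Group plc → Fairlane Trust (R2): 9% × 23% × 94% × 19% = 0.369702% of Talon Shipping BV.
Direct interest in Talon Shipping BV: 34%.
Aggregating (R1): 0.335664% + 0.369702% + 34% = 34.705366%.
34.705366% falls short of the 50% threshold by 15.294634 percentage points.

15.294634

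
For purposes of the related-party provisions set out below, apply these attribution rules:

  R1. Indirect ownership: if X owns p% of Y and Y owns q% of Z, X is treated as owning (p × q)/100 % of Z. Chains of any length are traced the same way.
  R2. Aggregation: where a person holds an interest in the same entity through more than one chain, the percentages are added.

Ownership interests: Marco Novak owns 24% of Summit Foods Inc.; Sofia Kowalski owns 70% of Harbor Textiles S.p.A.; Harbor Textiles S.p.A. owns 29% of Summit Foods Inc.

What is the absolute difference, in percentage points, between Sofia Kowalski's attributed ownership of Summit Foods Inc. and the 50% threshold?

Chain via Harbor Textiles S.p.A. (R1): 70% × 29% = 20.3% of Summit Foods Inc.
20.3% falls short of the 50% threshold by 29.7 percentage points.

29.7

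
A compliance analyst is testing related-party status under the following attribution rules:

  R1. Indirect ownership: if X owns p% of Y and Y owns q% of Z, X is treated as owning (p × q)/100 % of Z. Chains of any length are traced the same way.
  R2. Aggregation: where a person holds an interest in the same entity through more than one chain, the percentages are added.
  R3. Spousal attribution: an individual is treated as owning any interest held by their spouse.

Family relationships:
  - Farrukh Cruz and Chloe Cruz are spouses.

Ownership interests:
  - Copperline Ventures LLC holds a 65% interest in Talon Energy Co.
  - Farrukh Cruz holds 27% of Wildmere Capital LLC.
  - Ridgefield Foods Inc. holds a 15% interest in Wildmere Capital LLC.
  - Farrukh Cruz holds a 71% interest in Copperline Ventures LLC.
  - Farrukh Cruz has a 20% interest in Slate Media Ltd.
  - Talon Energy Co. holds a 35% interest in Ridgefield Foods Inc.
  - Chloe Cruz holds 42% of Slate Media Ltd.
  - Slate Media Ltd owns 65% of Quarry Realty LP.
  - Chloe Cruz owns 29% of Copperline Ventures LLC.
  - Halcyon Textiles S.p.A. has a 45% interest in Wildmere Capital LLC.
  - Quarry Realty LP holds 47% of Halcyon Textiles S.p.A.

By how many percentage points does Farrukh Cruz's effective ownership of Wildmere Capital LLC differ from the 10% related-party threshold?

By spousal attribution (R3), Farrukh Cruz is treated as also owning Chloe Cruz's interest in Copperline Ventures LLC, giving 71% + 29% = 100%.
By spousal attribution (R3), Farrukh Cruz is treated as also owning Chloe Cruz's interest in Slate Media Ltd, giving 20% + 42% = 62%.
Chain via Copperline Ventures LLC → Talon Energy Co. → Ridgefield Foods Inc. (R1): 100% × 65% × 35% × 15% = 3.4125% of Wildmere Capital LLC.
Chain via Slate Media Ltd → Quarry Realty LP → Halcyon Textiles S.p.A. (R1): 62% × 65% × 47% × 45% = 8.52345% of Wildmere Capital LLC.
Direct interest in Wildmere Capital LLC: 27%.
Aggregating (R2): 3.4125% + 8.52345% + 27% = 38.93595%.
38.93595% exceeds the 10% threshold by 28.93595 percentage points.

28.93595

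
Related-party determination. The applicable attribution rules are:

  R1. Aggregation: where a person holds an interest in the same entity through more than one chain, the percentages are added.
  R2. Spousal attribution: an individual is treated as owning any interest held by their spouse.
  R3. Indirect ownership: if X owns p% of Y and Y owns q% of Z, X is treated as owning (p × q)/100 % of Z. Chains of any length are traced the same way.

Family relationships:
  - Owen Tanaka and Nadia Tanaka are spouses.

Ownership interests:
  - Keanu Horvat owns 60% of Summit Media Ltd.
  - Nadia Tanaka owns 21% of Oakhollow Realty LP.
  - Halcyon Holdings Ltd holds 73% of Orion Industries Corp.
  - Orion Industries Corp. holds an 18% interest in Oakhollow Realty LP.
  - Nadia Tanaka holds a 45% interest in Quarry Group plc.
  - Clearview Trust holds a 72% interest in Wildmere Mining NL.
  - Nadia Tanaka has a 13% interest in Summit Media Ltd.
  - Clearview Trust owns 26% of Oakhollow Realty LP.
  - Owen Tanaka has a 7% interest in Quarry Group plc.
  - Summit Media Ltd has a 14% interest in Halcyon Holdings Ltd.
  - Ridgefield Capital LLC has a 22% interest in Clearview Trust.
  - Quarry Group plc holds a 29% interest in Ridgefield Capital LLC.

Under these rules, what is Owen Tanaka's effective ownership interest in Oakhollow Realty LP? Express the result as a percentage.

By spousal attribution (R2), Owen Tanaka is treated as also owning Nadia Tanaka's interest in Quarry Group plc, giving 7% + 45% = 52%.
By spousal attribution (R2), Owen Tanaka is treated as owning Nadia Tanaka's 13% interest in Summit Media Ltd.
By spousal attribution (R2), Owen Tanaka is treated as owning Nadia Tanaka's 21% interest in Oakhollow Realty LP.
Chain via Quarry Group plc → Ridgefield Capital LLC → Clearview Trust (R3): 52% × 29% × 22% × 26% = 0.862576% of Oakhollow Realty LP.
Chain via Summit Media Ltd → Halcyon Holdings Ltd → Orion Industries Corp. (R3): 13% × 14% × 73% × 18% = 0.239148% of Oakhollow Realty LP.
Direct interest in Oakhollow Realty LP: 21%.
Aggregating (R1): 0.862576% + 0.239148% + 21% = 22.101724%.

22.101724%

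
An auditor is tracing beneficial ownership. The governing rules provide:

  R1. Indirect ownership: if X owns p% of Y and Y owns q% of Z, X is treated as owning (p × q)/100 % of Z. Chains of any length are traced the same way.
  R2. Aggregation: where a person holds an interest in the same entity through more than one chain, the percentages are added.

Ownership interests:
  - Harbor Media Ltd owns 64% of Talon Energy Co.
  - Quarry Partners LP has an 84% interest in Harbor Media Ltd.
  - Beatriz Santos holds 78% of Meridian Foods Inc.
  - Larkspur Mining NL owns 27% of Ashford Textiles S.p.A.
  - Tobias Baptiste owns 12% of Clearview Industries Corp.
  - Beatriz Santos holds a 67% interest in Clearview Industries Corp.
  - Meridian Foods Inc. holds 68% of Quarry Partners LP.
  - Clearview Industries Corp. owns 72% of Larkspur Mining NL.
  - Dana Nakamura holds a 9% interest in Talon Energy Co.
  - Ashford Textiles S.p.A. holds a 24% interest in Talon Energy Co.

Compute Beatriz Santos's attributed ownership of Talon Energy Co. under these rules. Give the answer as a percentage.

Chain via Meridian Foods Inc. → Quarry Partners LP → Harbor Media Ltd (R1): 78% × 68% × 84% × 64% = 28.514304% of Talon Energy Co.
Chain via Clearview Industries Corp. → Larkspur Mining NL → Ashford Textiles S.p.A. (R1): 67% × 72% × 27% × 24% = 3.125952% of Talon Energy Co.
Aggregating (R2): 28.514304% + 3.125952% = 31.640256%.

31.640256%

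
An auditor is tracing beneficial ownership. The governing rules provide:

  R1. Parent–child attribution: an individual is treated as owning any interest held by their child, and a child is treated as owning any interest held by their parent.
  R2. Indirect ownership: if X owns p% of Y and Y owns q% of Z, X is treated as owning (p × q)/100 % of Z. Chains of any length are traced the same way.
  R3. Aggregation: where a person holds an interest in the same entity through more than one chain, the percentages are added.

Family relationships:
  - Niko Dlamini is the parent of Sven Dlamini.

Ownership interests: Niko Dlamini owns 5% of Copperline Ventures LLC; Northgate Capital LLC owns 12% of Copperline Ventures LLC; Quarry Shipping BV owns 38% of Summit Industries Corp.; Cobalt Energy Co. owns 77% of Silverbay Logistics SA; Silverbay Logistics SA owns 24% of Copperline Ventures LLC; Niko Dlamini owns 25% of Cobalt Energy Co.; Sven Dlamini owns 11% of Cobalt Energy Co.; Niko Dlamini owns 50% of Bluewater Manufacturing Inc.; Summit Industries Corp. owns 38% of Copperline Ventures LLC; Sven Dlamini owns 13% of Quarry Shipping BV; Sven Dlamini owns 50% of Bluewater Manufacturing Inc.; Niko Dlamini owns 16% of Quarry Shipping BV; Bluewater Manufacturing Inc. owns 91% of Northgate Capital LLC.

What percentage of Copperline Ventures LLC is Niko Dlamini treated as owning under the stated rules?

By parent–child attribution (R1), Niko Dlamini is treated as also owning Sven Dlamini's interest in Quarry Shipping BV, giving 16% + 13% = 29%.
By parent–child attribution (R1), Niko Dlamini is treated as also owning Sven Dlamini's interest in Bluewater Manufacturing Inc, giving 50% + 50% = 100%.
By parent–child attribution (R1), Niko Dlamini is treated as also owning Sven Dlamini's interest in Cobalt Energy Co, giving 25% + 11% = 36%.
Chain via Quarry Shipping BV → Summit Industries Corp. (R2): 29% × 38% × 38% = 4.1876% of Copperline Ventures LLC.
Chain via Bluewater Manufacturing Inc. → Northgate Capital LLC (R2): 100% × 91% × 12% = 10.92% of Copperline Ventures LLC.
Chain via Cobalt Energy Co. → Silverbay Logistics SA (R2): 36% × 77% × 24% = 6.6528% of Copperline Ventures LLC.
Direct interest in Copperline Ventures LLC: 5%.
Aggregating (R3): 4.1876% + 10.92% + 6.6528% + 5% = 26.7604%.

26.7604%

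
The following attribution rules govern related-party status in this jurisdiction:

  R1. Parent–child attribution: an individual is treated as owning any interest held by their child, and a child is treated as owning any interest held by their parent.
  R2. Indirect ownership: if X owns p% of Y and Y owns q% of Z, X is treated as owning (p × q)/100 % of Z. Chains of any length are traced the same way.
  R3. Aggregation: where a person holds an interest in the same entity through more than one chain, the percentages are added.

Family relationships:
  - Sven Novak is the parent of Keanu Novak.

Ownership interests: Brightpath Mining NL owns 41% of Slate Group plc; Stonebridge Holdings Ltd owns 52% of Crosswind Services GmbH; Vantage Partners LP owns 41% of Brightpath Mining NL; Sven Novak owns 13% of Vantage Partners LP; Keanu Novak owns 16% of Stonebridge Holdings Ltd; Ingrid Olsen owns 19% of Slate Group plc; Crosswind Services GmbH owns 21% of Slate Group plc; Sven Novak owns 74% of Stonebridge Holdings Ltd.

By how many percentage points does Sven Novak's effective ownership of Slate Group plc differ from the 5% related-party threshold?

7.0133

By parent–child attribution (R1), Sven Novak is treated as also owning Keanu Novak's interest in Stonebridge Holdings Ltd, giving 74% + 16% = 90%.
Chain via Vantage Partners LP → Brightpath Mining NL (R2): 13% × 41% × 41% = 2.1853% of Slate Group plc.
Chain via Stonebridge Holdings Ltd → Crosswind Services GmbH (R2): 90% × 52% × 21% = 9.828% of Slate Group plc.
Aggregating (R3): 2.1853% + 9.828% = 12.0133%.
12.0133% exceeds the 5% threshold by 7.0133 percentage points.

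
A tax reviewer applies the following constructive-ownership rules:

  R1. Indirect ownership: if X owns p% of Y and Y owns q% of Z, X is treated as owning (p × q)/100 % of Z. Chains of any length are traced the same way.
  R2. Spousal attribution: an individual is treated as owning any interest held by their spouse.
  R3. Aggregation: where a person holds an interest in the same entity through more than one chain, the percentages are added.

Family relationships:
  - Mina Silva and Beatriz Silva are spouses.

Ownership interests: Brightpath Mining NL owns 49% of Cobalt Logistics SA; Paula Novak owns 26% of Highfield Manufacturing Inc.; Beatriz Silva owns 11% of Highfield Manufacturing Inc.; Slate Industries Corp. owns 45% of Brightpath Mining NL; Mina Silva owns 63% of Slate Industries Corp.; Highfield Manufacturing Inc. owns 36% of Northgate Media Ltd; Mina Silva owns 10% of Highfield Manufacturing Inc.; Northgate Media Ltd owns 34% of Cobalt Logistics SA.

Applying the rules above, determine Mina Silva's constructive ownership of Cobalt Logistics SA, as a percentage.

16.4619%

By spousal attribution (R2), Mina Silva is treated as also owning Beatriz Silva's interest in Highfield Manufacturing Inc, giving 10% + 11% = 21%.
Chain via Highfield Manufacturing Inc. → Northgate Media Ltd (R1): 21% × 36% × 34% = 2.5704% of Cobalt Logistics SA.
Chain via Slate Industries Corp. → Brightpath Mining NL (R1): 63% × 45% × 49% = 13.8915% of Cobalt Logistics SA.
Aggregating (R3): 2.5704% + 13.8915% = 16.4619%.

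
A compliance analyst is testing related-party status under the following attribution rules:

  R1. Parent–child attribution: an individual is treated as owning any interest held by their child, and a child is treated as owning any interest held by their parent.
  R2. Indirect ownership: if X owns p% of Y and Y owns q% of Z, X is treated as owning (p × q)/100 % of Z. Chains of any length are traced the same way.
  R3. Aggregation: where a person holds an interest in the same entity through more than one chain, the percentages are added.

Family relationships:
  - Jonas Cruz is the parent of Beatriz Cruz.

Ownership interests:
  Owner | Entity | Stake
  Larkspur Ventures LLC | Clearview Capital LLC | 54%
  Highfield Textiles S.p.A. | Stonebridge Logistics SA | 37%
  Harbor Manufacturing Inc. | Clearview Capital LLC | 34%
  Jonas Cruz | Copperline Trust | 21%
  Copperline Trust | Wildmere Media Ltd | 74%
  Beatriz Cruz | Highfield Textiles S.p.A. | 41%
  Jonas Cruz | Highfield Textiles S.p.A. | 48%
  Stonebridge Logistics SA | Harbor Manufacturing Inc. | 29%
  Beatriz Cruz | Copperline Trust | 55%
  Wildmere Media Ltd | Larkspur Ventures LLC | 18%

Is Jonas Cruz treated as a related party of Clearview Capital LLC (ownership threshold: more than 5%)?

Yes

By parent–child attribution (R1), Jonas Cruz is treated as also owning Beatriz Cruz's interest in Highfield Textiles S.p.A, giving 48% + 41% = 89%.
By parent–child attribution (R1), Jonas Cruz is treated as also owning Beatriz Cruz's interest in Copperline Trust, giving 21% + 55% = 76%.
Chain via Highfield Textiles S.p.A. → Stonebridge Logistics SA → Harbor Manufacturing Inc. (R2): 89% × 37% × 29% × 34% = 3.246898% of Clearview Capital LLC.
Chain via Copperline Trust → Wildmere Media Ltd → Larkspur Ventures LLC (R2): 76% × 74% × 18% × 54% = 5.466528% of Clearview Capital LLC.
Aggregating (R3): 3.246898% + 5.466528% = 8.713426%.
8.713426% exceeds the 5% threshold, so Jonas is a related party to Clearview Capital LLC.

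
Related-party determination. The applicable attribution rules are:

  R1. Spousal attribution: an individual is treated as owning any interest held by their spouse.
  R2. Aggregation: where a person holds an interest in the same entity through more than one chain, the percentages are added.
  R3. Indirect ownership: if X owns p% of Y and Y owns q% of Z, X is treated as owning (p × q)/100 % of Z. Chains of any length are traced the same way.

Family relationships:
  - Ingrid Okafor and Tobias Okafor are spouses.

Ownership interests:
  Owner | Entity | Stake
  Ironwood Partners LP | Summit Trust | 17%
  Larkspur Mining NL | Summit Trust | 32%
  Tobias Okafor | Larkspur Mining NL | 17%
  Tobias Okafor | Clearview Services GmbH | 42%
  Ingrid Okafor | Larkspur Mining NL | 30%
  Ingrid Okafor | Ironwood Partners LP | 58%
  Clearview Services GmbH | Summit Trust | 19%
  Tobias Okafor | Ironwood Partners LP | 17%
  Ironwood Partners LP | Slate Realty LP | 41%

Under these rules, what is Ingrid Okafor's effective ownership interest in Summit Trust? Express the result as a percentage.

35.77%

By spousal attribution (R1), Ingrid Okafor is treated as also owning Tobias Okafor's interest in Larkspur Mining NL, giving 30% + 17% = 47%.
By spousal attribution (R1), Ingrid Okafor is treated as also owning Tobias Okafor's interest in Ironwood Partners LP, giving 58% + 17% = 75%.
By spousal attribution (R1), Ingrid Okafor is treated as owning Tobias Okafor's 42% interest in Clearview Services GmbH.
Chain via Larkspur Mining NL (R3): 47% × 32% = 15.04% of Summit Trust.
Chain via Ironwood Partners LP (R3): 75% × 17% = 12.75% of Summit Trust.
Chain via Clearview Services GmbH (R3): 42% × 19% = 7.98% of Summit Trust.
Aggregating (R2): 15.04% + 12.75% + 7.98% = 35.77%.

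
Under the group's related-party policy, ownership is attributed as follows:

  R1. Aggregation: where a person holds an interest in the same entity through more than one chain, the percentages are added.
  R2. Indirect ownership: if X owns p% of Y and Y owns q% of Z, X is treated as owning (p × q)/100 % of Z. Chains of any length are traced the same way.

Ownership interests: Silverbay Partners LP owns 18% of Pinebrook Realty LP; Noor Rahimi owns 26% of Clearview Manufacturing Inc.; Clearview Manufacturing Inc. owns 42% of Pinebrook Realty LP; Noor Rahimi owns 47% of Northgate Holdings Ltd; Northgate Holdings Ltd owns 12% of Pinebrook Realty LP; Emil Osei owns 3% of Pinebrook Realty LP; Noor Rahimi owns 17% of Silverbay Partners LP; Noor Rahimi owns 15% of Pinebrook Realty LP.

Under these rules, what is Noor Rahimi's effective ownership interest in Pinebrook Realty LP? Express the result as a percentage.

34.62%

Chain via Northgate Holdings Ltd (R2): 47% × 12% = 5.64% of Pinebrook Realty LP.
Chain via Clearview Manufacturing Inc. (R2): 26% × 42% = 10.92% of Pinebrook Realty LP.
Chain via Silverbay Partners LP (R2): 17% × 18% = 3.06% of Pinebrook Realty LP.
Direct interest in Pinebrook Realty LP: 15%.
Aggregating (R1): 5.64% + 10.92% + 3.06% + 15% = 34.62%.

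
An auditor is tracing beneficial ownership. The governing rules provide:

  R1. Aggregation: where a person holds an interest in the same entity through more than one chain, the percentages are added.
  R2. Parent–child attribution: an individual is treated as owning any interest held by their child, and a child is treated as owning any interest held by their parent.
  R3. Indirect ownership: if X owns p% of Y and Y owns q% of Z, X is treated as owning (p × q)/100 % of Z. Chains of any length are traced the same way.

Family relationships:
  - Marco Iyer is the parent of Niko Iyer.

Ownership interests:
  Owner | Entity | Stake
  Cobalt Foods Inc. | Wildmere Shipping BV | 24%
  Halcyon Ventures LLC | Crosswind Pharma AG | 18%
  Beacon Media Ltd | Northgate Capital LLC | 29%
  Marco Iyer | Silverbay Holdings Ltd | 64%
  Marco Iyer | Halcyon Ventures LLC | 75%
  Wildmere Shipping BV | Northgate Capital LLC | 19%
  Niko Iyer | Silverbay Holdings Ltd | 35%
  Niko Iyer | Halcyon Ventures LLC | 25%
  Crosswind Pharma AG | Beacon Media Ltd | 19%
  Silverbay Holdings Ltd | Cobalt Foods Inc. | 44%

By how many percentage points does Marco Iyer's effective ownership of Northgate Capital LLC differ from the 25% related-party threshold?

22.021864

By parent–child attribution (R2), Marco Iyer is treated as also owning Niko Iyer's interest in Silverbay Holdings Ltd, giving 64% + 35% = 99%.
By parent–child attribution (R2), Marco Iyer is treated as also owning Niko Iyer's interest in Halcyon Ventures LLC, giving 75% + 25% = 100%.
Chain via Silverbay Holdings Ltd → Cobalt Foods Inc. → Wildmere Shipping BV (R3): 99% × 44% × 24% × 19% = 1.986336% of Northgate Capital LLC.
Chain via Halcyon Ventures LLC → Crosswind Pharma AG → Beacon Media Ltd (R3): 100% × 18% × 19% × 29% = 0.9918% of Northgate Capital LLC.
Aggregating (R1): 1.986336% + 0.9918% = 2.978136%.
2.978136% falls short of the 25% threshold by 22.021864 percentage points.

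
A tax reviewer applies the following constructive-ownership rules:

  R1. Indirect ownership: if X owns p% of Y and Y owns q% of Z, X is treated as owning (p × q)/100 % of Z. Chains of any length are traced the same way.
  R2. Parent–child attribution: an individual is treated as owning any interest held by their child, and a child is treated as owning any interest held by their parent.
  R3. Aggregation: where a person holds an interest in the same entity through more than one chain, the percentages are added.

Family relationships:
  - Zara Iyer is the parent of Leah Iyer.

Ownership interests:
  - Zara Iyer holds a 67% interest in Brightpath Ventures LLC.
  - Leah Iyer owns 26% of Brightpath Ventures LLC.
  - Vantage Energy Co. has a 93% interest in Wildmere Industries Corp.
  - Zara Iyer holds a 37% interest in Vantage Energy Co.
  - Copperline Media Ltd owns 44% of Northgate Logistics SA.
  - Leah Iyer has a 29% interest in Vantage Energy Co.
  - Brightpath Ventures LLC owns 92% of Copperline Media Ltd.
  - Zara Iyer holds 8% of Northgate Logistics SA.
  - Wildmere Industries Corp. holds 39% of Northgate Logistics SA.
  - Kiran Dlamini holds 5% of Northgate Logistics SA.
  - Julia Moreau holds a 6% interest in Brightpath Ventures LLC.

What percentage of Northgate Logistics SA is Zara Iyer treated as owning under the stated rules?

69.5846%

By parent–child attribution (R2), Zara Iyer is treated as also owning Leah Iyer's interest in Vantage Energy Co, giving 37% + 29% = 66%.
By parent–child attribution (R2), Zara Iyer is treated as also owning Leah Iyer's interest in Brightpath Ventures LLC, giving 67% + 26% = 93%.
Chain via Vantage Energy Co. → Wildmere Industries Corp. (R1): 66% × 93% × 39% = 23.9382% of Northgate Logistics SA.
Chain via Brightpath Ventures LLC → Copperline Media Ltd (R1): 93% × 92% × 44% = 37.6464% of Northgate Logistics SA.
Direct interest in Northgate Logistics SA: 8%.
Aggregating (R3): 23.9382% + 37.6464% + 8% = 69.5846%.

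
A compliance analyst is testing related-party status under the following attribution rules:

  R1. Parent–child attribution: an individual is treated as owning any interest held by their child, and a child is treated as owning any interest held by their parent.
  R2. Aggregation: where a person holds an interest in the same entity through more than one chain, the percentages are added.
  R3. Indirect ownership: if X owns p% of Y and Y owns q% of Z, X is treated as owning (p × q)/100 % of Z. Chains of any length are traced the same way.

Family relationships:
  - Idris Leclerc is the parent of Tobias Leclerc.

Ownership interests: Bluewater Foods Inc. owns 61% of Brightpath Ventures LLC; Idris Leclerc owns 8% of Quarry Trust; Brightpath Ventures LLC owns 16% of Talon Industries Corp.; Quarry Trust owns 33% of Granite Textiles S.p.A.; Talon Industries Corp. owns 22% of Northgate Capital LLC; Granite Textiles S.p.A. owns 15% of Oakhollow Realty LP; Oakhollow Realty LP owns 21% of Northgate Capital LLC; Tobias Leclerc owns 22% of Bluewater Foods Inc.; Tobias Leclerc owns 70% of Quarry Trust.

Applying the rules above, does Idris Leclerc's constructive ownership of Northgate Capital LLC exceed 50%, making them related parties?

No

By parent–child attribution (R1), Idris Leclerc is treated as also owning Tobias Leclerc's interest in Quarry Trust, giving 8% + 70% = 78%.
By parent–child attribution (R1), Idris Leclerc is treated as owning Tobias Leclerc's 22% interest in Bluewater Foods Inc.
Chain via Quarry Trust → Granite Textiles S.p.A. → Oakhollow Realty LP (R3): 78% × 33% × 15% × 21% = 0.81081% of Northgate Capital LLC.
Chain via Bluewater Foods Inc. → Brightpath Ventures LLC → Talon Industries Corp. (R3): 22% × 61% × 16% × 22% = 0.472384% of Northgate Capital LLC.
Aggregating (R2): 0.81081% + 0.472384% = 1.283194%.
1.283194% does not exceed the 50% threshold, so Idris is not a related party to Northgate Capital LLC.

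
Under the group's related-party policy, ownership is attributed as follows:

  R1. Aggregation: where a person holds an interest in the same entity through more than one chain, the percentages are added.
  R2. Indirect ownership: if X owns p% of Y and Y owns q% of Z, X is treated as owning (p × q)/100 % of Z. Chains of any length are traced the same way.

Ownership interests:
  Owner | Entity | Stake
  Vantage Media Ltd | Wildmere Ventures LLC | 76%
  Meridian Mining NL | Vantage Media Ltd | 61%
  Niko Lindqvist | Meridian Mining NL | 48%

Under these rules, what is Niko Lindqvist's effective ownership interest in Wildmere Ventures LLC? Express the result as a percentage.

22.2528%

Chain via Meridian Mining NL → Vantage Media Ltd (R2): 48% × 61% × 76% = 22.2528% of Wildmere Ventures LLC.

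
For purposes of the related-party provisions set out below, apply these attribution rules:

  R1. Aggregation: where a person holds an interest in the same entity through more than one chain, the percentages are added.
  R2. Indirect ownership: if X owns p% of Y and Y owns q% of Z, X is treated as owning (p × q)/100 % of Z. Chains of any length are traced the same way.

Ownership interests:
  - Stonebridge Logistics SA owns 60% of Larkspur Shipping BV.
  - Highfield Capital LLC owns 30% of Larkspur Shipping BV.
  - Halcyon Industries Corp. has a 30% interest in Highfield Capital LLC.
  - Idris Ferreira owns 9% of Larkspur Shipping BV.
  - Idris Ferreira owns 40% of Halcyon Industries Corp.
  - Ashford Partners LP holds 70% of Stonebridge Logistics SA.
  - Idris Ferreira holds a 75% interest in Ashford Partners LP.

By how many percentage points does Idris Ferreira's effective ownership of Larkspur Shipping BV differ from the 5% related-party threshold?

Chain via Halcyon Industries Corp. → Highfield Capital LLC (R2): 40% × 30% × 30% = 3.6% of Larkspur Shipping BV.
Chain via Ashford Partners LP → Stonebridge Logistics SA (R2): 75% × 70% × 60% = 31.5% of Larkspur Shipping BV.
Direct interest in Larkspur Shipping BV: 9%.
Aggregating (R1): 3.6% + 31.5% + 9% = 44.1%.
44.1% exceeds the 5% threshold by 39.1 percentage points.

39.1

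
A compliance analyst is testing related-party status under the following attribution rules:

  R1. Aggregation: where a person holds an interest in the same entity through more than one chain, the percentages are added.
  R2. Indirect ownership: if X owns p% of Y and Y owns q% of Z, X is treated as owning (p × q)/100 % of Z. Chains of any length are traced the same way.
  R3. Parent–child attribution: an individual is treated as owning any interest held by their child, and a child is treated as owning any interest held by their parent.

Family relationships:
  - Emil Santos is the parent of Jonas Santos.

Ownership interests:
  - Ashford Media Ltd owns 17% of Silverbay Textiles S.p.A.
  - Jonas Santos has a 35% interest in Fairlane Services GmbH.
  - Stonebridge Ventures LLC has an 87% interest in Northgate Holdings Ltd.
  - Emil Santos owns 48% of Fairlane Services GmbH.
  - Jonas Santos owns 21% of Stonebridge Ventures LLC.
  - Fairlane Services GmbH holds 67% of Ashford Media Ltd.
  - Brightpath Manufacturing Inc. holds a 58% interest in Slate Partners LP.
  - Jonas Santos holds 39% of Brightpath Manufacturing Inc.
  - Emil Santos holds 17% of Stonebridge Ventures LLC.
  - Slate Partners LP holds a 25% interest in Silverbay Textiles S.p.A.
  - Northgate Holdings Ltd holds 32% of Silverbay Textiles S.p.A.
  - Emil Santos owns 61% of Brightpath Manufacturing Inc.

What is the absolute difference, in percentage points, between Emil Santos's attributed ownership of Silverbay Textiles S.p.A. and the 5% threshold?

29.5329

By parent–child attribution (R3), Emil Santos is treated as also owning Jonas Santos's interest in Fairlane Services GmbH, giving 48% + 35% = 83%.
By parent–child attribution (R3), Emil Santos is treated as also owning Jonas Santos's interest in Stonebridge Ventures LLC, giving 17% + 21% = 38%.
By parent–child attribution (R3), Emil Santos is treated as also owning Jonas Santos's interest in Brightpath Manufacturing Inc, giving 61% + 39% = 100%.
Chain via Fairlane Services GmbH → Ashford Media Ltd (R2): 83% × 67% × 17% = 9.4537% of Silverbay Textiles S.p.A.
Chain via Stonebridge Ventures LLC → Northgate Holdings Ltd (R2): 38% × 87% × 32% = 10.5792% of Silverbay Textiles S.p.A.
Chain via Brightpath Manufacturing Inc. → Slate Partners LP (R2): 100% × 58% × 25% = 14.5% of Silverbay Textiles S.p.A.
Aggregating (R1): 9.4537% + 10.5792% + 14.5% = 34.5329%.
34.5329% exceeds the 5% threshold by 29.5329 percentage points.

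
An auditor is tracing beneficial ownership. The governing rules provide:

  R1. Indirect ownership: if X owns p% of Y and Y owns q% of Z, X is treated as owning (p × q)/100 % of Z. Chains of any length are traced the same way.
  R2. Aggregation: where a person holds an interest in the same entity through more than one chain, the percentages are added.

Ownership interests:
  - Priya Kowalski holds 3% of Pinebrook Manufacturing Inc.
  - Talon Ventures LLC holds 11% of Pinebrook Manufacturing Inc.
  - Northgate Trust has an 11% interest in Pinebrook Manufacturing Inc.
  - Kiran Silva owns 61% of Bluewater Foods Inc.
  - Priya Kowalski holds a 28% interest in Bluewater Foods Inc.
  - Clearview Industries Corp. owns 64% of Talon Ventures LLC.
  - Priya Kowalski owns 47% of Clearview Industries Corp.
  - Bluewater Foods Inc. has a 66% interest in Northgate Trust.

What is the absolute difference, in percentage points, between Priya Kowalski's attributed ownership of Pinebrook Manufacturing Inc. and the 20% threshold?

Chain via Clearview Industries Corp. → Talon Ventures LLC (R1): 47% × 64% × 11% = 3.3088% of Pinebrook Manufacturing Inc.
Chain via Bluewater Foods Inc. → Northgate Trust (R1): 28% × 66% × 11% = 2.0328% of Pinebrook Manufacturing Inc.
Direct interest in Pinebrook Manufacturing Inc: 3%.
Aggregating (R2): 3.3088% + 2.0328% + 3% = 8.3416%.
8.3416% falls short of the 20% threshold by 11.6584 percentage points.

11.6584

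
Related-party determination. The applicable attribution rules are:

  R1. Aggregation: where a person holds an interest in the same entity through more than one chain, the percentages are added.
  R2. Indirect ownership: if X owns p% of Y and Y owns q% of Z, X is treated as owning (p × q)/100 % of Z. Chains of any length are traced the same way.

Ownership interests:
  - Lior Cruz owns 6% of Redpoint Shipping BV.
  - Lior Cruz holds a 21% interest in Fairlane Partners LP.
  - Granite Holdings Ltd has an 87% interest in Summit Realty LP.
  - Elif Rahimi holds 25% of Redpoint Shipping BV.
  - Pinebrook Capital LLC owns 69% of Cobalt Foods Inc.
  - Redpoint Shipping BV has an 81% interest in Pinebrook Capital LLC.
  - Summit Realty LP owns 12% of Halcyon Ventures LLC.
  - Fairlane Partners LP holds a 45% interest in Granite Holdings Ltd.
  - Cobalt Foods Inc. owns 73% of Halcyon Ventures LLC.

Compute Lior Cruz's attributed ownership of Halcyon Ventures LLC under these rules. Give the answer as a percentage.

Chain via Fairlane Partners LP → Granite Holdings Ltd → Summit Realty LP (R2): 21% × 45% × 87% × 12% = 0.98658% of Halcyon Ventures LLC.
Chain via Redpoint Shipping BV → Pinebrook Capital LLC → Cobalt Foods Inc. (R2): 6% × 81% × 69% × 73% = 2.447982% of Halcyon Ventures LLC.
Aggregating (R1): 0.98658% + 2.447982% = 3.434562%.

3.434562%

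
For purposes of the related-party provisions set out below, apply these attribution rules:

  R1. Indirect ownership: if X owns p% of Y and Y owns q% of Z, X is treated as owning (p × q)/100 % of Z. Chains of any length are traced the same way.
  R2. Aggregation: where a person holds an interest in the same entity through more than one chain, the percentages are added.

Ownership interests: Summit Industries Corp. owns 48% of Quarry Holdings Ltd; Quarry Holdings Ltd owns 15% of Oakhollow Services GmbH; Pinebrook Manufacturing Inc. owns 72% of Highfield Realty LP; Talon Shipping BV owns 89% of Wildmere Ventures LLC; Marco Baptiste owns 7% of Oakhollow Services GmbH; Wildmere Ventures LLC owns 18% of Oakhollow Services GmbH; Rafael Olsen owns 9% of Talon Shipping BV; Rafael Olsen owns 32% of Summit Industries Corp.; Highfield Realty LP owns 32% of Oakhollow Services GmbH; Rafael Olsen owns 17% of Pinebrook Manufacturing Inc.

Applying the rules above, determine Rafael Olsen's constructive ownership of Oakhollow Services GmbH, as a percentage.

Chain via Summit Industries Corp. → Quarry Holdings Ltd (R1): 32% × 48% × 15% = 2.304% of Oakhollow Services GmbH.
Chain via Talon Shipping BV → Wildmere Ventures LLC (R1): 9% × 89% × 18% = 1.4418% of Oakhollow Services GmbH.
Chain via Pinebrook Manufacturing Inc. → Highfield Realty LP (R1): 17% × 72% × 32% = 3.9168% of Oakhollow Services GmbH.
Aggregating (R2): 2.304% + 1.4418% + 3.9168% = 7.6626%.

7.6626%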